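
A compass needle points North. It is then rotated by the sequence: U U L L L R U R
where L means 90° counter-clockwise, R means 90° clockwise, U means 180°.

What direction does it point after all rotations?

Answer: Final heading: East

Derivation:
Start: North
  U (U-turn (180°)) -> South
  U (U-turn (180°)) -> North
  L (left (90° counter-clockwise)) -> West
  L (left (90° counter-clockwise)) -> South
  L (left (90° counter-clockwise)) -> East
  R (right (90° clockwise)) -> South
  U (U-turn (180°)) -> North
  R (right (90° clockwise)) -> East
Final: East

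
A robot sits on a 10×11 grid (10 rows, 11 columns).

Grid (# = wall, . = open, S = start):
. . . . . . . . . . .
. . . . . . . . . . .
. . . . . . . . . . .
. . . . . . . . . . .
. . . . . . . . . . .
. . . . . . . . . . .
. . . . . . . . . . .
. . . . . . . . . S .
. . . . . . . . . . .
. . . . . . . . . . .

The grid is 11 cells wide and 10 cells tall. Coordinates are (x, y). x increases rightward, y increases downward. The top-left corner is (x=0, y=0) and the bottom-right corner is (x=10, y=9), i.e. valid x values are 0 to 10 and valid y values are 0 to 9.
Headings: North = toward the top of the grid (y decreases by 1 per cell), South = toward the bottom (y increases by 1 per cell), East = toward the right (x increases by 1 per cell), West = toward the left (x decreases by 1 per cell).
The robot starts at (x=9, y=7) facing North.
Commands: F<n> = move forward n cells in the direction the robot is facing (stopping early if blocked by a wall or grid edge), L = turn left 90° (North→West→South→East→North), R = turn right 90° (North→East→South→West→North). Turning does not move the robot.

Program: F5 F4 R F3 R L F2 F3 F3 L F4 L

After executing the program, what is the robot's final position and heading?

Answer: Final position: (x=10, y=0), facing West

Derivation:
Start: (x=9, y=7), facing North
  F5: move forward 5, now at (x=9, y=2)
  F4: move forward 2/4 (blocked), now at (x=9, y=0)
  R: turn right, now facing East
  F3: move forward 1/3 (blocked), now at (x=10, y=0)
  R: turn right, now facing South
  L: turn left, now facing East
  F2: move forward 0/2 (blocked), now at (x=10, y=0)
  F3: move forward 0/3 (blocked), now at (x=10, y=0)
  F3: move forward 0/3 (blocked), now at (x=10, y=0)
  L: turn left, now facing North
  F4: move forward 0/4 (blocked), now at (x=10, y=0)
  L: turn left, now facing West
Final: (x=10, y=0), facing West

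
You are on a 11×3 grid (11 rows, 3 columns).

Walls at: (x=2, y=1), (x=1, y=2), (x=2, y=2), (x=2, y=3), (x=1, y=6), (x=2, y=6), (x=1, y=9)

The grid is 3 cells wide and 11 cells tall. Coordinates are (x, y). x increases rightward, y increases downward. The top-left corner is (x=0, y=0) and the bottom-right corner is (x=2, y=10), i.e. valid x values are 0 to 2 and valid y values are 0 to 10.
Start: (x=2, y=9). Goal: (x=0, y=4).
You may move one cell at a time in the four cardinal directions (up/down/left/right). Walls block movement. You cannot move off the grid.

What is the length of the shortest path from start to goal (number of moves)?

Answer: Shortest path length: 7

Derivation:
BFS from (x=2, y=9) until reaching (x=0, y=4):
  Distance 0: (x=2, y=9)
  Distance 1: (x=2, y=8), (x=2, y=10)
  Distance 2: (x=2, y=7), (x=1, y=8), (x=1, y=10)
  Distance 3: (x=1, y=7), (x=0, y=8), (x=0, y=10)
  Distance 4: (x=0, y=7), (x=0, y=9)
  Distance 5: (x=0, y=6)
  Distance 6: (x=0, y=5)
  Distance 7: (x=0, y=4), (x=1, y=5)  <- goal reached here
One shortest path (7 moves): (x=2, y=9) -> (x=2, y=8) -> (x=1, y=8) -> (x=0, y=8) -> (x=0, y=7) -> (x=0, y=6) -> (x=0, y=5) -> (x=0, y=4)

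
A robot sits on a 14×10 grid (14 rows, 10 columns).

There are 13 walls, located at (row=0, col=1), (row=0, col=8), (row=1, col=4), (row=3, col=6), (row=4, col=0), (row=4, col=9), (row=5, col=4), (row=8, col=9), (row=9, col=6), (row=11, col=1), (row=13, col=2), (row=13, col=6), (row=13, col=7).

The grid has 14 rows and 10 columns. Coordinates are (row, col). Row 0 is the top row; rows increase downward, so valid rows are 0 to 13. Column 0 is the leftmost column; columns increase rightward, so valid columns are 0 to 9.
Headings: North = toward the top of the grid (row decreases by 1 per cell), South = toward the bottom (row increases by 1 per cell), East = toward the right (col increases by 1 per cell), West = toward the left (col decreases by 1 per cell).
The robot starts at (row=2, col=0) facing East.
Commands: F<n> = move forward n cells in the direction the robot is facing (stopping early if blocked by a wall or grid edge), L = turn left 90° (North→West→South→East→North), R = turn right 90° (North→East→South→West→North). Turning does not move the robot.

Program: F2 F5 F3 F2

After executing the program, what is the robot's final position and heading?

Start: (row=2, col=0), facing East
  F2: move forward 2, now at (row=2, col=2)
  F5: move forward 5, now at (row=2, col=7)
  F3: move forward 2/3 (blocked), now at (row=2, col=9)
  F2: move forward 0/2 (blocked), now at (row=2, col=9)
Final: (row=2, col=9), facing East

Answer: Final position: (row=2, col=9), facing East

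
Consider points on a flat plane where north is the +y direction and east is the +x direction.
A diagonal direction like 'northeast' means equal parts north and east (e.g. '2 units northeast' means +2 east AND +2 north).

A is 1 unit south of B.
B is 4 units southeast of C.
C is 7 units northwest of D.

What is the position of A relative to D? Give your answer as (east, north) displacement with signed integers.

Place D at the origin (east=0, north=0).
  C is 7 units northwest of D: delta (east=-7, north=+7); C at (east=-7, north=7).
  B is 4 units southeast of C: delta (east=+4, north=-4); B at (east=-3, north=3).
  A is 1 unit south of B: delta (east=+0, north=-1); A at (east=-3, north=2).
Therefore A relative to D: (east=-3, north=2).

Answer: A is at (east=-3, north=2) relative to D.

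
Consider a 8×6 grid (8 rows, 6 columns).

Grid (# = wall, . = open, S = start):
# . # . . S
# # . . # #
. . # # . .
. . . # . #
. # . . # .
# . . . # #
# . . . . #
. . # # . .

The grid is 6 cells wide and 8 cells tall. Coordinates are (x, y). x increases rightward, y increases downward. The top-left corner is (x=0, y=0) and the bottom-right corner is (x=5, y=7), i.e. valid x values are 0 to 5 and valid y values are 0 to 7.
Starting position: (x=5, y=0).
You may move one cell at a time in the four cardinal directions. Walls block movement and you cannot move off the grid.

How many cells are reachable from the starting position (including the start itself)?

Answer: Reachable cells: 5

Derivation:
BFS flood-fill from (x=5, y=0):
  Distance 0: (x=5, y=0)
  Distance 1: (x=4, y=0)
  Distance 2: (x=3, y=0)
  Distance 3: (x=3, y=1)
  Distance 4: (x=2, y=1)
Total reachable: 5 (grid has 29 open cells total)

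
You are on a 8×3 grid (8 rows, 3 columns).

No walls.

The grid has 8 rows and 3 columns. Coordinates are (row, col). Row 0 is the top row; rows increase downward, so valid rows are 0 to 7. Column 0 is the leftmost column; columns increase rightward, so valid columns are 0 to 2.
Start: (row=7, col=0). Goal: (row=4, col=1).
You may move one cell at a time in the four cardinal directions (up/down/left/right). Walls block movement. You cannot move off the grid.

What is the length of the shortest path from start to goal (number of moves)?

BFS from (row=7, col=0) until reaching (row=4, col=1):
  Distance 0: (row=7, col=0)
  Distance 1: (row=6, col=0), (row=7, col=1)
  Distance 2: (row=5, col=0), (row=6, col=1), (row=7, col=2)
  Distance 3: (row=4, col=0), (row=5, col=1), (row=6, col=2)
  Distance 4: (row=3, col=0), (row=4, col=1), (row=5, col=2)  <- goal reached here
One shortest path (4 moves): (row=7, col=0) -> (row=7, col=1) -> (row=6, col=1) -> (row=5, col=1) -> (row=4, col=1)

Answer: Shortest path length: 4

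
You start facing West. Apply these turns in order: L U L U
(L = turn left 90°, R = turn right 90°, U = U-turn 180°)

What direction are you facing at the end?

Start: West
  L (left (90° counter-clockwise)) -> South
  U (U-turn (180°)) -> North
  L (left (90° counter-clockwise)) -> West
  U (U-turn (180°)) -> East
Final: East

Answer: Final heading: East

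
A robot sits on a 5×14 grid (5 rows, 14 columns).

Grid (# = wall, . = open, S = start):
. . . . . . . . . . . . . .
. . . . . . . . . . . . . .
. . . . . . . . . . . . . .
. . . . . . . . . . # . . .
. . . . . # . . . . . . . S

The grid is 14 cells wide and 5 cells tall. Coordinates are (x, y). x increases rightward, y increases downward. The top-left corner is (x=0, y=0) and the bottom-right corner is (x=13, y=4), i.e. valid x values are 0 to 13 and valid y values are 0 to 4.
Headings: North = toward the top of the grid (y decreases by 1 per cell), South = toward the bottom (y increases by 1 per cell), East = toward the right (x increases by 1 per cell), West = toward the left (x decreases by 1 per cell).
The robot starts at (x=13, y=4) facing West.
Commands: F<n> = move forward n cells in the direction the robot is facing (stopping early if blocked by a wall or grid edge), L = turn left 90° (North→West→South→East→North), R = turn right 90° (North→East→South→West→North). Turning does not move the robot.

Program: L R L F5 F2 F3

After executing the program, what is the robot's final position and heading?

Start: (x=13, y=4), facing West
  L: turn left, now facing South
  R: turn right, now facing West
  L: turn left, now facing South
  F5: move forward 0/5 (blocked), now at (x=13, y=4)
  F2: move forward 0/2 (blocked), now at (x=13, y=4)
  F3: move forward 0/3 (blocked), now at (x=13, y=4)
Final: (x=13, y=4), facing South

Answer: Final position: (x=13, y=4), facing South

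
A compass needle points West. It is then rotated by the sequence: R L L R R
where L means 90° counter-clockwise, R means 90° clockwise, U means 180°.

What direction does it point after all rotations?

Answer: Final heading: North

Derivation:
Start: West
  R (right (90° clockwise)) -> North
  L (left (90° counter-clockwise)) -> West
  L (left (90° counter-clockwise)) -> South
  R (right (90° clockwise)) -> West
  R (right (90° clockwise)) -> North
Final: North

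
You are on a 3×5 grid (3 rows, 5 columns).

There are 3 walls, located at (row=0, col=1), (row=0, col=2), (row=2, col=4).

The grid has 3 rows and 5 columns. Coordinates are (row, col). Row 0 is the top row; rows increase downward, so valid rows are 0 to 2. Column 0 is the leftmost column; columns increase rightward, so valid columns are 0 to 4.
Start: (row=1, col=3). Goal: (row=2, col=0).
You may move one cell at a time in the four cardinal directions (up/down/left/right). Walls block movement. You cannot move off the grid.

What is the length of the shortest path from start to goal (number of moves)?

BFS from (row=1, col=3) until reaching (row=2, col=0):
  Distance 0: (row=1, col=3)
  Distance 1: (row=0, col=3), (row=1, col=2), (row=1, col=4), (row=2, col=3)
  Distance 2: (row=0, col=4), (row=1, col=1), (row=2, col=2)
  Distance 3: (row=1, col=0), (row=2, col=1)
  Distance 4: (row=0, col=0), (row=2, col=0)  <- goal reached here
One shortest path (4 moves): (row=1, col=3) -> (row=1, col=2) -> (row=1, col=1) -> (row=1, col=0) -> (row=2, col=0)

Answer: Shortest path length: 4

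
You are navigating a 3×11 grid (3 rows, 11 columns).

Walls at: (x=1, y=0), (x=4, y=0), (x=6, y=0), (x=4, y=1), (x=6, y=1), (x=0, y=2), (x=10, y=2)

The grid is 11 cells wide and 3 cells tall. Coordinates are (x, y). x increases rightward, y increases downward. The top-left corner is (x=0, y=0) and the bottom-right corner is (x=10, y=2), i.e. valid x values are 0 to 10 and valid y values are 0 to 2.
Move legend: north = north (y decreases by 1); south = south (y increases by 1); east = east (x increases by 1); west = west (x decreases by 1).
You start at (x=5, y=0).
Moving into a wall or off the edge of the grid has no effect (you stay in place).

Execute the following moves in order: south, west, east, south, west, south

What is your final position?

Answer: Final position: (x=4, y=2)

Derivation:
Start: (x=5, y=0)
  south (south): (x=5, y=0) -> (x=5, y=1)
  west (west): blocked, stay at (x=5, y=1)
  east (east): blocked, stay at (x=5, y=1)
  south (south): (x=5, y=1) -> (x=5, y=2)
  west (west): (x=5, y=2) -> (x=4, y=2)
  south (south): blocked, stay at (x=4, y=2)
Final: (x=4, y=2)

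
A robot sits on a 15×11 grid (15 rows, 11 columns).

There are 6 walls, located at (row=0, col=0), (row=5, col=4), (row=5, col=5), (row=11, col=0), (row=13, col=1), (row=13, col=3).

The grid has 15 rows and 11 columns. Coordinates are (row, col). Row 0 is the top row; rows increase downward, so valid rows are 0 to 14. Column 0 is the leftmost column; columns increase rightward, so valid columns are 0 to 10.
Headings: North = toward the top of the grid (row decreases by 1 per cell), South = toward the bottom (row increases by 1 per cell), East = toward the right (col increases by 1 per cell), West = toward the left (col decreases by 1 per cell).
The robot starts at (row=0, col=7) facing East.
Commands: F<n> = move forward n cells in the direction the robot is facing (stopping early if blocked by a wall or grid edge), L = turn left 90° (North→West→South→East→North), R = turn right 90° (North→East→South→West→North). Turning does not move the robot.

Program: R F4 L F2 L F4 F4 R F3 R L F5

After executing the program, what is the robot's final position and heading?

Start: (row=0, col=7), facing East
  R: turn right, now facing South
  F4: move forward 4, now at (row=4, col=7)
  L: turn left, now facing East
  F2: move forward 2, now at (row=4, col=9)
  L: turn left, now facing North
  F4: move forward 4, now at (row=0, col=9)
  F4: move forward 0/4 (blocked), now at (row=0, col=9)
  R: turn right, now facing East
  F3: move forward 1/3 (blocked), now at (row=0, col=10)
  R: turn right, now facing South
  L: turn left, now facing East
  F5: move forward 0/5 (blocked), now at (row=0, col=10)
Final: (row=0, col=10), facing East

Answer: Final position: (row=0, col=10), facing East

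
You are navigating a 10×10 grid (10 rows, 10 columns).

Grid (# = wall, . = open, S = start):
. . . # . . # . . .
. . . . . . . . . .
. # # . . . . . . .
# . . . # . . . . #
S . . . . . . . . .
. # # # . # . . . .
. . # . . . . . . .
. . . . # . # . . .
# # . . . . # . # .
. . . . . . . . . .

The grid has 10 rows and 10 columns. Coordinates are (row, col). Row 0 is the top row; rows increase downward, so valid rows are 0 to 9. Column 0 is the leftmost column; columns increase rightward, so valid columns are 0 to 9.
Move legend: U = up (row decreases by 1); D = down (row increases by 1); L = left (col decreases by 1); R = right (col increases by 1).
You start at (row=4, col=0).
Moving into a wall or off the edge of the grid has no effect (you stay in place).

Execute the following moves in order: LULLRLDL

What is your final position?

Answer: Final position: (row=5, col=0)

Derivation:
Start: (row=4, col=0)
  L (left): blocked, stay at (row=4, col=0)
  U (up): blocked, stay at (row=4, col=0)
  L (left): blocked, stay at (row=4, col=0)
  L (left): blocked, stay at (row=4, col=0)
  R (right): (row=4, col=0) -> (row=4, col=1)
  L (left): (row=4, col=1) -> (row=4, col=0)
  D (down): (row=4, col=0) -> (row=5, col=0)
  L (left): blocked, stay at (row=5, col=0)
Final: (row=5, col=0)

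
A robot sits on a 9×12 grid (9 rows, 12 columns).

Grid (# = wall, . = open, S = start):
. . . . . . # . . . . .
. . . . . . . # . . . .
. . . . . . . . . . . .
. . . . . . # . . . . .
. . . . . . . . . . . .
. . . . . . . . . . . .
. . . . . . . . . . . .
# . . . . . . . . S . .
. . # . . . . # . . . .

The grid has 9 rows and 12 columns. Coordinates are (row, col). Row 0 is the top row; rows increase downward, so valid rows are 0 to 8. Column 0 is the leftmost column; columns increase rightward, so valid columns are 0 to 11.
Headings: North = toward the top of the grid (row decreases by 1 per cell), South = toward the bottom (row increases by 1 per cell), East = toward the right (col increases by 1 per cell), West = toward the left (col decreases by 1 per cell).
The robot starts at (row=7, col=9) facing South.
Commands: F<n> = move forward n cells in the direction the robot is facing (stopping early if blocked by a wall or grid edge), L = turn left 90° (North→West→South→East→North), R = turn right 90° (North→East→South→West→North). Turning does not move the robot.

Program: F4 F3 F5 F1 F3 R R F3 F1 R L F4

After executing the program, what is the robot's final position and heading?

Start: (row=7, col=9), facing South
  F4: move forward 1/4 (blocked), now at (row=8, col=9)
  F3: move forward 0/3 (blocked), now at (row=8, col=9)
  F5: move forward 0/5 (blocked), now at (row=8, col=9)
  F1: move forward 0/1 (blocked), now at (row=8, col=9)
  F3: move forward 0/3 (blocked), now at (row=8, col=9)
  R: turn right, now facing West
  R: turn right, now facing North
  F3: move forward 3, now at (row=5, col=9)
  F1: move forward 1, now at (row=4, col=9)
  R: turn right, now facing East
  L: turn left, now facing North
  F4: move forward 4, now at (row=0, col=9)
Final: (row=0, col=9), facing North

Answer: Final position: (row=0, col=9), facing North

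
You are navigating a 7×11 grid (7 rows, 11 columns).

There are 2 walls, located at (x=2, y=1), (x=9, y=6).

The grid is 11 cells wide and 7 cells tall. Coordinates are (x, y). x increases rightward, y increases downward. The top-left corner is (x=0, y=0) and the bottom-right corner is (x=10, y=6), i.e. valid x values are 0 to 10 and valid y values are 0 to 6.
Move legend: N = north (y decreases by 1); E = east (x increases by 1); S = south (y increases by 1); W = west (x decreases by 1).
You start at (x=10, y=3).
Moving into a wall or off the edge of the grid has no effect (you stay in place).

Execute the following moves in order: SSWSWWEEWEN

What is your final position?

Start: (x=10, y=3)
  S (south): (x=10, y=3) -> (x=10, y=4)
  S (south): (x=10, y=4) -> (x=10, y=5)
  W (west): (x=10, y=5) -> (x=9, y=5)
  S (south): blocked, stay at (x=9, y=5)
  W (west): (x=9, y=5) -> (x=8, y=5)
  W (west): (x=8, y=5) -> (x=7, y=5)
  E (east): (x=7, y=5) -> (x=8, y=5)
  E (east): (x=8, y=5) -> (x=9, y=5)
  W (west): (x=9, y=5) -> (x=8, y=5)
  E (east): (x=8, y=5) -> (x=9, y=5)
  N (north): (x=9, y=5) -> (x=9, y=4)
Final: (x=9, y=4)

Answer: Final position: (x=9, y=4)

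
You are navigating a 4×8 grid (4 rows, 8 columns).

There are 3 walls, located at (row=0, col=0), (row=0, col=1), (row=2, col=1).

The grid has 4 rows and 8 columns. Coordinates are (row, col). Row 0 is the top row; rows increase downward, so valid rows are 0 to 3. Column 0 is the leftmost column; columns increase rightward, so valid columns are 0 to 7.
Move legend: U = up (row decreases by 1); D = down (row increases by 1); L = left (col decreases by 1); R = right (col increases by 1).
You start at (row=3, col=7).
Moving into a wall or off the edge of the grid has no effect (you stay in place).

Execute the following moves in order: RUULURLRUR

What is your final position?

Start: (row=3, col=7)
  R (right): blocked, stay at (row=3, col=7)
  U (up): (row=3, col=7) -> (row=2, col=7)
  U (up): (row=2, col=7) -> (row=1, col=7)
  L (left): (row=1, col=7) -> (row=1, col=6)
  U (up): (row=1, col=6) -> (row=0, col=6)
  R (right): (row=0, col=6) -> (row=0, col=7)
  L (left): (row=0, col=7) -> (row=0, col=6)
  R (right): (row=0, col=6) -> (row=0, col=7)
  U (up): blocked, stay at (row=0, col=7)
  R (right): blocked, stay at (row=0, col=7)
Final: (row=0, col=7)

Answer: Final position: (row=0, col=7)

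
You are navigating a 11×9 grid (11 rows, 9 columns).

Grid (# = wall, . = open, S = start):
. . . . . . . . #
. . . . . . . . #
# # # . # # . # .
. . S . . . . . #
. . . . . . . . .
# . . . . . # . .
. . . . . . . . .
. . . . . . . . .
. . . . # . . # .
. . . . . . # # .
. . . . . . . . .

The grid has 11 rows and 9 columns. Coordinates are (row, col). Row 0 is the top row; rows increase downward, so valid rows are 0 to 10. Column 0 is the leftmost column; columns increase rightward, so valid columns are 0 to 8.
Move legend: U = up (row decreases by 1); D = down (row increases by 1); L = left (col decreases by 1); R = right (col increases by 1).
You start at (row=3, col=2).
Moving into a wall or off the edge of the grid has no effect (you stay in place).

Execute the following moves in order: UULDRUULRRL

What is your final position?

Answer: Final position: (row=3, col=2)

Derivation:
Start: (row=3, col=2)
  U (up): blocked, stay at (row=3, col=2)
  U (up): blocked, stay at (row=3, col=2)
  L (left): (row=3, col=2) -> (row=3, col=1)
  D (down): (row=3, col=1) -> (row=4, col=1)
  R (right): (row=4, col=1) -> (row=4, col=2)
  U (up): (row=4, col=2) -> (row=3, col=2)
  U (up): blocked, stay at (row=3, col=2)
  L (left): (row=3, col=2) -> (row=3, col=1)
  R (right): (row=3, col=1) -> (row=3, col=2)
  R (right): (row=3, col=2) -> (row=3, col=3)
  L (left): (row=3, col=3) -> (row=3, col=2)
Final: (row=3, col=2)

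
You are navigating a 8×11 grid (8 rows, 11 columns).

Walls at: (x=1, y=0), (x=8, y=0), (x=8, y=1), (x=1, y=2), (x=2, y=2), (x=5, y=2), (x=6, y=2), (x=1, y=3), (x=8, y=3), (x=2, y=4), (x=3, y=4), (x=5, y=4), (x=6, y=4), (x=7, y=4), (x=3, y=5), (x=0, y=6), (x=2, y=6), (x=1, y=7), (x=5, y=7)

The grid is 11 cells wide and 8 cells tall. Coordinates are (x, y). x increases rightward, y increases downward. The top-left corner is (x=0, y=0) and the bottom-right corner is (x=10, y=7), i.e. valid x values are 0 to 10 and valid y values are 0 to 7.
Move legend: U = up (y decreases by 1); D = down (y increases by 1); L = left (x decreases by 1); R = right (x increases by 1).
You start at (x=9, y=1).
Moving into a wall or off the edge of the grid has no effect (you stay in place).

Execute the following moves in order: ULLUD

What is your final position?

Start: (x=9, y=1)
  U (up): (x=9, y=1) -> (x=9, y=0)
  L (left): blocked, stay at (x=9, y=0)
  L (left): blocked, stay at (x=9, y=0)
  U (up): blocked, stay at (x=9, y=0)
  D (down): (x=9, y=0) -> (x=9, y=1)
Final: (x=9, y=1)

Answer: Final position: (x=9, y=1)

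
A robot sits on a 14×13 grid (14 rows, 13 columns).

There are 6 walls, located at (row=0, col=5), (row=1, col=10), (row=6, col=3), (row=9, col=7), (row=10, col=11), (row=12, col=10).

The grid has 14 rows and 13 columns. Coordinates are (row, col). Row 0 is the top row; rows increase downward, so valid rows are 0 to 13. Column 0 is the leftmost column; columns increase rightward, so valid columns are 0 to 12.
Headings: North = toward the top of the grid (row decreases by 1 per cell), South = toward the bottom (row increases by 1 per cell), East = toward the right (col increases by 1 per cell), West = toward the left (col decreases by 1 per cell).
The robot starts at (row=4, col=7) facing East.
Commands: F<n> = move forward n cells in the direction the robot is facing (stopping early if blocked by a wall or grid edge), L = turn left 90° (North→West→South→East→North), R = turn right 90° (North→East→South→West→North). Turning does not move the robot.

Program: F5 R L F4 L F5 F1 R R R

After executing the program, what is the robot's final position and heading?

Answer: Final position: (row=0, col=12), facing West

Derivation:
Start: (row=4, col=7), facing East
  F5: move forward 5, now at (row=4, col=12)
  R: turn right, now facing South
  L: turn left, now facing East
  F4: move forward 0/4 (blocked), now at (row=4, col=12)
  L: turn left, now facing North
  F5: move forward 4/5 (blocked), now at (row=0, col=12)
  F1: move forward 0/1 (blocked), now at (row=0, col=12)
  R: turn right, now facing East
  R: turn right, now facing South
  R: turn right, now facing West
Final: (row=0, col=12), facing West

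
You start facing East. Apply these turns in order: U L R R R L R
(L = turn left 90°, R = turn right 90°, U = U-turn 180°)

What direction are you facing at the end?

Answer: Final heading: East

Derivation:
Start: East
  U (U-turn (180°)) -> West
  L (left (90° counter-clockwise)) -> South
  R (right (90° clockwise)) -> West
  R (right (90° clockwise)) -> North
  R (right (90° clockwise)) -> East
  L (left (90° counter-clockwise)) -> North
  R (right (90° clockwise)) -> East
Final: East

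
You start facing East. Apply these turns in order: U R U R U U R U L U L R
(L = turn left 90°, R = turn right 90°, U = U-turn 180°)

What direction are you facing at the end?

Start: East
  U (U-turn (180°)) -> West
  R (right (90° clockwise)) -> North
  U (U-turn (180°)) -> South
  R (right (90° clockwise)) -> West
  U (U-turn (180°)) -> East
  U (U-turn (180°)) -> West
  R (right (90° clockwise)) -> North
  U (U-turn (180°)) -> South
  L (left (90° counter-clockwise)) -> East
  U (U-turn (180°)) -> West
  L (left (90° counter-clockwise)) -> South
  R (right (90° clockwise)) -> West
Final: West

Answer: Final heading: West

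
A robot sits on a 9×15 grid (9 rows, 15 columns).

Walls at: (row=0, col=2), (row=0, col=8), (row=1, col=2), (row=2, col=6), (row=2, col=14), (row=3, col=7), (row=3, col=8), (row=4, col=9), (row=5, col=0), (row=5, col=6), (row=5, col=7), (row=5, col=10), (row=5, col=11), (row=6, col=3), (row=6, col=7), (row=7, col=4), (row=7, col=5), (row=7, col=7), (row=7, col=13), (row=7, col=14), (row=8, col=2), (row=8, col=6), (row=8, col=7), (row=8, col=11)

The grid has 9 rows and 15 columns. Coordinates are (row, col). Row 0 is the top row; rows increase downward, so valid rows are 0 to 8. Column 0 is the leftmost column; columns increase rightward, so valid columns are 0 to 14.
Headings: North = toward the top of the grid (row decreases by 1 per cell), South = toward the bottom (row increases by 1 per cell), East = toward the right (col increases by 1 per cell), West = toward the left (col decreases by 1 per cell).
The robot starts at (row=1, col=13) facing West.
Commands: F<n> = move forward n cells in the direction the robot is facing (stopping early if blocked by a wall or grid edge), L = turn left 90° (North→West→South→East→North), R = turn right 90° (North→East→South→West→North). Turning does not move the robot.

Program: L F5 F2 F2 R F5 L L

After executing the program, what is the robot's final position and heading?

Answer: Final position: (row=6, col=8), facing East

Derivation:
Start: (row=1, col=13), facing West
  L: turn left, now facing South
  F5: move forward 5, now at (row=6, col=13)
  F2: move forward 0/2 (blocked), now at (row=6, col=13)
  F2: move forward 0/2 (blocked), now at (row=6, col=13)
  R: turn right, now facing West
  F5: move forward 5, now at (row=6, col=8)
  L: turn left, now facing South
  L: turn left, now facing East
Final: (row=6, col=8), facing East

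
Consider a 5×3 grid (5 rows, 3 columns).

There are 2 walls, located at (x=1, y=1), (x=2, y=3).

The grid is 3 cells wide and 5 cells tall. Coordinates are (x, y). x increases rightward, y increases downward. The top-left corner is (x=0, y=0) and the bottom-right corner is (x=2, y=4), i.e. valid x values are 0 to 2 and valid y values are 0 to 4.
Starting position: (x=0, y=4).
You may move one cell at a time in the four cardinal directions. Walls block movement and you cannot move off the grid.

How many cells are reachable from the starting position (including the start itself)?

BFS flood-fill from (x=0, y=4):
  Distance 0: (x=0, y=4)
  Distance 1: (x=0, y=3), (x=1, y=4)
  Distance 2: (x=0, y=2), (x=1, y=3), (x=2, y=4)
  Distance 3: (x=0, y=1), (x=1, y=2)
  Distance 4: (x=0, y=0), (x=2, y=2)
  Distance 5: (x=1, y=0), (x=2, y=1)
  Distance 6: (x=2, y=0)
Total reachable: 13 (grid has 13 open cells total)

Answer: Reachable cells: 13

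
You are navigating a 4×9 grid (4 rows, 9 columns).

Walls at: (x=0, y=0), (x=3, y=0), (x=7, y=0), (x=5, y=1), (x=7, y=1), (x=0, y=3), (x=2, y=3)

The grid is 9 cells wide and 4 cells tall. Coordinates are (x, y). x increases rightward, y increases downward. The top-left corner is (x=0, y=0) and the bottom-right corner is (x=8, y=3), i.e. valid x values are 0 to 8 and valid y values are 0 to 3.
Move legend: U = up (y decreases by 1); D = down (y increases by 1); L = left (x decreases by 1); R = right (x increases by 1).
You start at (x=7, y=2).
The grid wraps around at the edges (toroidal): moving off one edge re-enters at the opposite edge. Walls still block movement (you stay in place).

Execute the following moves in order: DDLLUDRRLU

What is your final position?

Answer: Final position: (x=6, y=2)

Derivation:
Start: (x=7, y=2)
  D (down): (x=7, y=2) -> (x=7, y=3)
  D (down): blocked, stay at (x=7, y=3)
  L (left): (x=7, y=3) -> (x=6, y=3)
  L (left): (x=6, y=3) -> (x=5, y=3)
  U (up): (x=5, y=3) -> (x=5, y=2)
  D (down): (x=5, y=2) -> (x=5, y=3)
  R (right): (x=5, y=3) -> (x=6, y=3)
  R (right): (x=6, y=3) -> (x=7, y=3)
  L (left): (x=7, y=3) -> (x=6, y=3)
  U (up): (x=6, y=3) -> (x=6, y=2)
Final: (x=6, y=2)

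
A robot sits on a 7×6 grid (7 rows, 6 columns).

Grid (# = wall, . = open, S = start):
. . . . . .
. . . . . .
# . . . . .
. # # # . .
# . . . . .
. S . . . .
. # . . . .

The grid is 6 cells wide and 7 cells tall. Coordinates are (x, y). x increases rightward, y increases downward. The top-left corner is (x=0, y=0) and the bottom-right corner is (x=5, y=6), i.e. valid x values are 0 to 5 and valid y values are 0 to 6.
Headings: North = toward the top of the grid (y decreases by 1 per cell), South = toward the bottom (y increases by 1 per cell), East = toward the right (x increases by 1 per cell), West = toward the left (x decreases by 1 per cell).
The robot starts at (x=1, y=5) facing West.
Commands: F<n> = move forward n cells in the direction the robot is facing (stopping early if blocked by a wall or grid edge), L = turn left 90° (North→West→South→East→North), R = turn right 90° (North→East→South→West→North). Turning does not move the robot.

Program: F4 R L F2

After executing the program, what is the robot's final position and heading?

Start: (x=1, y=5), facing West
  F4: move forward 1/4 (blocked), now at (x=0, y=5)
  R: turn right, now facing North
  L: turn left, now facing West
  F2: move forward 0/2 (blocked), now at (x=0, y=5)
Final: (x=0, y=5), facing West

Answer: Final position: (x=0, y=5), facing West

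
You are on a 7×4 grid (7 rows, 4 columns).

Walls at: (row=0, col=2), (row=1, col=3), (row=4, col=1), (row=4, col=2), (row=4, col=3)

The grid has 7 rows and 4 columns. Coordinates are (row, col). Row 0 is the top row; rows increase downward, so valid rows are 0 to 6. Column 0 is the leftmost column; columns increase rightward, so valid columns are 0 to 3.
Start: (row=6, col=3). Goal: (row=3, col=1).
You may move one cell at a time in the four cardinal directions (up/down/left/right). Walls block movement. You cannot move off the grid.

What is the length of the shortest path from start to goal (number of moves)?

BFS from (row=6, col=3) until reaching (row=3, col=1):
  Distance 0: (row=6, col=3)
  Distance 1: (row=5, col=3), (row=6, col=2)
  Distance 2: (row=5, col=2), (row=6, col=1)
  Distance 3: (row=5, col=1), (row=6, col=0)
  Distance 4: (row=5, col=0)
  Distance 5: (row=4, col=0)
  Distance 6: (row=3, col=0)
  Distance 7: (row=2, col=0), (row=3, col=1)  <- goal reached here
One shortest path (7 moves): (row=6, col=3) -> (row=6, col=2) -> (row=6, col=1) -> (row=6, col=0) -> (row=5, col=0) -> (row=4, col=0) -> (row=3, col=0) -> (row=3, col=1)

Answer: Shortest path length: 7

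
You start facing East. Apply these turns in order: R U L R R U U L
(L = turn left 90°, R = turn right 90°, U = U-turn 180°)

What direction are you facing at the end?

Start: East
  R (right (90° clockwise)) -> South
  U (U-turn (180°)) -> North
  L (left (90° counter-clockwise)) -> West
  R (right (90° clockwise)) -> North
  R (right (90° clockwise)) -> East
  U (U-turn (180°)) -> West
  U (U-turn (180°)) -> East
  L (left (90° counter-clockwise)) -> North
Final: North

Answer: Final heading: North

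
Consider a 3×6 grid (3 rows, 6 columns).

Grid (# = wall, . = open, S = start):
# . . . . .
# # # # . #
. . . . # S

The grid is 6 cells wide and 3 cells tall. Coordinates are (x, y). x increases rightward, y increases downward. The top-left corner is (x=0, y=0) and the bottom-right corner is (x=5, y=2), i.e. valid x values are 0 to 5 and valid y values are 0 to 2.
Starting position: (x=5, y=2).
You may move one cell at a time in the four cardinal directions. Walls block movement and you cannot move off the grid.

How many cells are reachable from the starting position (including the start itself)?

Answer: Reachable cells: 1

Derivation:
BFS flood-fill from (x=5, y=2):
  Distance 0: (x=5, y=2)
Total reachable: 1 (grid has 11 open cells total)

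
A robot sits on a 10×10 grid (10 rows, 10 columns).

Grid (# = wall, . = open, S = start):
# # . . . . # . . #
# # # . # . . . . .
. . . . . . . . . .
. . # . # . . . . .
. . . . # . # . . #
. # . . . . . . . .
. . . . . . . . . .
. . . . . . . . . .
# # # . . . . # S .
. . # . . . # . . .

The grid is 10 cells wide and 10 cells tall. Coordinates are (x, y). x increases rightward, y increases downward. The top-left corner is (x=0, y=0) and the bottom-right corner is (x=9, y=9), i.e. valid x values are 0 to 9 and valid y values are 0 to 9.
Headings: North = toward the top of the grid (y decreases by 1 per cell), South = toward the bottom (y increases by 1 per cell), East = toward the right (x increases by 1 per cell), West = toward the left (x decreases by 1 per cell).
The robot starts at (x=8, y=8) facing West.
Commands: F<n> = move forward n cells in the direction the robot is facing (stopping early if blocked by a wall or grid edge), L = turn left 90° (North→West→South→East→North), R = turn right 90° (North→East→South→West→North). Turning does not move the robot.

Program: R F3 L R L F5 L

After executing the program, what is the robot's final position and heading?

Answer: Final position: (x=3, y=5), facing South

Derivation:
Start: (x=8, y=8), facing West
  R: turn right, now facing North
  F3: move forward 3, now at (x=8, y=5)
  L: turn left, now facing West
  R: turn right, now facing North
  L: turn left, now facing West
  F5: move forward 5, now at (x=3, y=5)
  L: turn left, now facing South
Final: (x=3, y=5), facing South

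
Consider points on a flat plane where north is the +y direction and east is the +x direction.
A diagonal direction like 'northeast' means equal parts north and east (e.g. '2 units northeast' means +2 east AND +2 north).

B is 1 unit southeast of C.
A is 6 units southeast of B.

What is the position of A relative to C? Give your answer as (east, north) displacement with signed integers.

Answer: A is at (east=7, north=-7) relative to C.

Derivation:
Place C at the origin (east=0, north=0).
  B is 1 unit southeast of C: delta (east=+1, north=-1); B at (east=1, north=-1).
  A is 6 units southeast of B: delta (east=+6, north=-6); A at (east=7, north=-7).
Therefore A relative to C: (east=7, north=-7).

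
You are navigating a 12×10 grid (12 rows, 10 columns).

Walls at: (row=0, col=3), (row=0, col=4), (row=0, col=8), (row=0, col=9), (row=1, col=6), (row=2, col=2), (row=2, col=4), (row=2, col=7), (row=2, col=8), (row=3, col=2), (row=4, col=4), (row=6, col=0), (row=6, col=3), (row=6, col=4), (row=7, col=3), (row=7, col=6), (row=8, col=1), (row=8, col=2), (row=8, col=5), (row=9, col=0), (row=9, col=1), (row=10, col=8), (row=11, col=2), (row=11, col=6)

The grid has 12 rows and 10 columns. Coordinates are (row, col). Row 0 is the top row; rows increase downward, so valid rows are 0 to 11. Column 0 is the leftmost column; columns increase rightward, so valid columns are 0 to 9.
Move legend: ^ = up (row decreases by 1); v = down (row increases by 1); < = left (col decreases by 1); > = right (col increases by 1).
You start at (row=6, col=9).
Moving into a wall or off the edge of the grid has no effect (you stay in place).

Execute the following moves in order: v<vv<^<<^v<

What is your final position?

Start: (row=6, col=9)
  v (down): (row=6, col=9) -> (row=7, col=9)
  < (left): (row=7, col=9) -> (row=7, col=8)
  v (down): (row=7, col=8) -> (row=8, col=8)
  v (down): (row=8, col=8) -> (row=9, col=8)
  < (left): (row=9, col=8) -> (row=9, col=7)
  ^ (up): (row=9, col=7) -> (row=8, col=7)
  < (left): (row=8, col=7) -> (row=8, col=6)
  < (left): blocked, stay at (row=8, col=6)
  ^ (up): blocked, stay at (row=8, col=6)
  v (down): (row=8, col=6) -> (row=9, col=6)
  < (left): (row=9, col=6) -> (row=9, col=5)
Final: (row=9, col=5)

Answer: Final position: (row=9, col=5)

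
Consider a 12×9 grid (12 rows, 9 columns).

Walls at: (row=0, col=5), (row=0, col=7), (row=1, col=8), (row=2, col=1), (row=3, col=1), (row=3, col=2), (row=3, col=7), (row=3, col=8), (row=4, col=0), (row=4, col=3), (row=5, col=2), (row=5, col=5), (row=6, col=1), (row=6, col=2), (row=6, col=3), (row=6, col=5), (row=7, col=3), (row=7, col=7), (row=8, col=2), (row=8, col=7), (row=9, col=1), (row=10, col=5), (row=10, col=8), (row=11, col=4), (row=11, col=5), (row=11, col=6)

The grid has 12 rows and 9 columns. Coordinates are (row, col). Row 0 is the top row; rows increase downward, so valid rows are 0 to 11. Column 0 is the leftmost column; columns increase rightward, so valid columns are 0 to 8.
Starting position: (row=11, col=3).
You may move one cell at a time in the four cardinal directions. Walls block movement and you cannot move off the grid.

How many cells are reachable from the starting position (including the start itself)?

BFS flood-fill from (row=11, col=3):
  Distance 0: (row=11, col=3)
  Distance 1: (row=10, col=3), (row=11, col=2)
  Distance 2: (row=9, col=3), (row=10, col=2), (row=10, col=4), (row=11, col=1)
  Distance 3: (row=8, col=3), (row=9, col=2), (row=9, col=4), (row=10, col=1), (row=11, col=0)
  Distance 4: (row=8, col=4), (row=9, col=5), (row=10, col=0)
  Distance 5: (row=7, col=4), (row=8, col=5), (row=9, col=0), (row=9, col=6)
  Distance 6: (row=6, col=4), (row=7, col=5), (row=8, col=0), (row=8, col=6), (row=9, col=7), (row=10, col=6)
  Distance 7: (row=5, col=4), (row=7, col=0), (row=7, col=6), (row=8, col=1), (row=9, col=8), (row=10, col=7)
  Distance 8: (row=4, col=4), (row=5, col=3), (row=6, col=0), (row=6, col=6), (row=7, col=1), (row=8, col=8), (row=11, col=7)
  Distance 9: (row=3, col=4), (row=4, col=5), (row=5, col=0), (row=5, col=6), (row=6, col=7), (row=7, col=2), (row=7, col=8), (row=11, col=8)
  Distance 10: (row=2, col=4), (row=3, col=3), (row=3, col=5), (row=4, col=6), (row=5, col=1), (row=5, col=7), (row=6, col=8)
  Distance 11: (row=1, col=4), (row=2, col=3), (row=2, col=5), (row=3, col=6), (row=4, col=1), (row=4, col=7), (row=5, col=8)
  Distance 12: (row=0, col=4), (row=1, col=3), (row=1, col=5), (row=2, col=2), (row=2, col=6), (row=4, col=2), (row=4, col=8)
  Distance 13: (row=0, col=3), (row=1, col=2), (row=1, col=6), (row=2, col=7)
  Distance 14: (row=0, col=2), (row=0, col=6), (row=1, col=1), (row=1, col=7), (row=2, col=8)
  Distance 15: (row=0, col=1), (row=1, col=0)
  Distance 16: (row=0, col=0), (row=2, col=0)
  Distance 17: (row=3, col=0)
Total reachable: 81 (grid has 82 open cells total)

Answer: Reachable cells: 81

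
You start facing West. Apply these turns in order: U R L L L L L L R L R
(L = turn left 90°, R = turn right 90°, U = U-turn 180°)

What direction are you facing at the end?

Start: West
  U (U-turn (180°)) -> East
  R (right (90° clockwise)) -> South
  L (left (90° counter-clockwise)) -> East
  L (left (90° counter-clockwise)) -> North
  L (left (90° counter-clockwise)) -> West
  L (left (90° counter-clockwise)) -> South
  L (left (90° counter-clockwise)) -> East
  L (left (90° counter-clockwise)) -> North
  R (right (90° clockwise)) -> East
  L (left (90° counter-clockwise)) -> North
  R (right (90° clockwise)) -> East
Final: East

Answer: Final heading: East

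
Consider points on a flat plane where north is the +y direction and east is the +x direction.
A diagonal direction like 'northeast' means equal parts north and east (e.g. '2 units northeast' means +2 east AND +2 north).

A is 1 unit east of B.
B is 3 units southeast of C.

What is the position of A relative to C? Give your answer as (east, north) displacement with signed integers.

Place C at the origin (east=0, north=0).
  B is 3 units southeast of C: delta (east=+3, north=-3); B at (east=3, north=-3).
  A is 1 unit east of B: delta (east=+1, north=+0); A at (east=4, north=-3).
Therefore A relative to C: (east=4, north=-3).

Answer: A is at (east=4, north=-3) relative to C.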